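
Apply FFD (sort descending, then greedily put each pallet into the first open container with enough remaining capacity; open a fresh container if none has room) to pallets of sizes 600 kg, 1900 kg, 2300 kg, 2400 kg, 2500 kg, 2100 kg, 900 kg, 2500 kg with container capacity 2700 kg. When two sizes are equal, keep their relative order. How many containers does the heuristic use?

Sorted descending: 2500, 2500, 2400, 2300, 2100, 1900, 900, 600.
  2500 → container 1 (new)  [load 2500/2700]
  2500 → container 2 (new)  [load 2500/2700]
  2400 → container 3 (new)  [load 2400/2700]
  2300 → container 4 (new)  [load 2300/2700]
  2100 → container 5 (new)  [load 2100/2700]
  1900 → container 6 (new)  [load 1900/2700]
  900 → container 7 (new)  [load 900/2700]
  600 → container 5  [load 2700/2700]
7 containers opened.

7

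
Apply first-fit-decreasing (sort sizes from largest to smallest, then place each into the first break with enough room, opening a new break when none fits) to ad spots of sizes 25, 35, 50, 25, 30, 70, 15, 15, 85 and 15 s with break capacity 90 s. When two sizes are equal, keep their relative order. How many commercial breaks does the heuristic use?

5

Sorted descending: 85, 70, 50, 35, 30, 25, 25, 15, 15, 15.
  85 → break 1 (new)  [load 85/90]
  70 → break 2 (new)  [load 70/90]
  50 → break 3 (new)  [load 50/90]
  35 → break 3  [load 85/90]
  30 → break 4 (new)  [load 30/90]
  25 → break 4  [load 55/90]
  25 → break 4  [load 80/90]
  15 → break 2  [load 85/90]
  15 → break 5 (new)  [load 15/90]
  15 → break 5  [load 30/90]
5 commercial breaks opened.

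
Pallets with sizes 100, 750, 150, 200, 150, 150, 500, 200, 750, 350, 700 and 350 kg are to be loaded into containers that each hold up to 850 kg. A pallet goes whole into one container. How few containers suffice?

Total = 750 + 750 + 700 + 500 + 350 + 350 + 200 + 200 + 150 + 150 + 150 + 100 = 4350 kg.
Lower bound: ⌈4350/850⌉ = 6 containers.
A packing using 6 containers:
  container 1: 750 + 100 = 850
  container 2: 750 = 750
  container 3: 700 + 150 = 850
  container 4: 500 + 350 = 850
  container 5: 350 + 200 + 200 = 750
  container 6: 150 + 150 = 300
This matches the lower bound, so 6 is optimal.

6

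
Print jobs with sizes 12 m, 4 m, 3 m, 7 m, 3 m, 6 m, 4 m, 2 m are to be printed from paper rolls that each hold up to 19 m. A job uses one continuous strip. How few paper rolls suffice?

3

Total = 12 + 7 + 6 + 4 + 4 + 3 + 3 + 2 = 41 m.
Lower bound: ⌈41/19⌉ = 3 paper rolls.
A packing using 3 paper rolls:
  roll 1: 12 + 7 = 19
  roll 2: 6 + 4 + 4 + 3 + 2 = 19
  roll 3: 3 = 3
This matches the lower bound, so 3 is optimal.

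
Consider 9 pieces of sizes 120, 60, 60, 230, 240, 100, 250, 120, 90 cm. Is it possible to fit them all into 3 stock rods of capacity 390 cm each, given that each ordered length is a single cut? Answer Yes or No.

No

Total = 1270 cm; ⌈1270/390⌉ = 4.
At least 4 stock rods are required, but only 3 are allowed.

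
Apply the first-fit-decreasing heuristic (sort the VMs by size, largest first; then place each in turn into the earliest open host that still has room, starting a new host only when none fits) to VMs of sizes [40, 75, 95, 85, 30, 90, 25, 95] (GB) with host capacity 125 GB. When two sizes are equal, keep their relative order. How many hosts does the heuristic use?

5

Sorted descending: 95, 95, 90, 85, 75, 40, 30, 25.
  95 → host 1 (new)  [load 95/125]
  95 → host 2 (new)  [load 95/125]
  90 → host 3 (new)  [load 90/125]
  85 → host 4 (new)  [load 85/125]
  75 → host 5 (new)  [load 75/125]
  40 → host 4  [load 125/125]
  30 → host 1  [load 125/125]
  25 → host 2  [load 120/125]
5 hosts opened.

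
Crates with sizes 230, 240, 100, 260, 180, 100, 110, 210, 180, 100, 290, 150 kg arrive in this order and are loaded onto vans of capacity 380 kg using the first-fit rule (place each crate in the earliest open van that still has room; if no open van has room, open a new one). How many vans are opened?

  230 → van 1 (new)  [load 230/380]
  240 → van 2 (new)  [load 240/380]
  100 → van 1  [load 330/380]
  260 → van 3 (new)  [load 260/380]
  180 → van 4 (new)  [load 180/380]
  100 → van 2  [load 340/380]
  110 → van 3  [load 370/380]
  210 → van 5 (new)  [load 210/380]
  180 → van 4  [load 360/380]
  100 → van 5  [load 310/380]
  290 → van 6 (new)  [load 290/380]
  150 → van 7 (new)  [load 150/380]
7 vans opened.

7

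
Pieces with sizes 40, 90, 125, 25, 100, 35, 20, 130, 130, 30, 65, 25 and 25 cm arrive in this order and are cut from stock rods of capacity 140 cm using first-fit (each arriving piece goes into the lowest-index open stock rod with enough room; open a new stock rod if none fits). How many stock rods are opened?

  40 → stock rod 1 (new)  [load 40/140]
  90 → stock rod 1  [load 130/140]
  125 → stock rod 2 (new)  [load 125/140]
  25 → stock rod 3 (new)  [load 25/140]
  100 → stock rod 3  [load 125/140]
  35 → stock rod 4 (new)  [load 35/140]
  20 → stock rod 4  [load 55/140]
  130 → stock rod 5 (new)  [load 130/140]
  130 → stock rod 6 (new)  [load 130/140]
  30 → stock rod 4  [load 85/140]
  65 → stock rod 7 (new)  [load 65/140]
  25 → stock rod 4  [load 110/140]
  25 → stock rod 4  [load 135/140]
7 stock rods opened.

7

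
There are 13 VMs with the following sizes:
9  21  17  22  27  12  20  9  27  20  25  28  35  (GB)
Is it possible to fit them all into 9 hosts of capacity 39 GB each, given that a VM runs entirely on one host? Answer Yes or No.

Yes

A valid assignment using 9 hosts:
  host 1: 35 = 35
  host 2: 28 + 9 = 37
  host 3: 27 + 12 = 39
  host 4: 27 + 9 = 36
  host 5: 25 = 25
  host 6: 22 + 17 = 39
  host 7: 21 = 21
  host 8: 20 = 20
  host 9: 20 = 20
Every load is within 39 GB, so 9 hosts suffice.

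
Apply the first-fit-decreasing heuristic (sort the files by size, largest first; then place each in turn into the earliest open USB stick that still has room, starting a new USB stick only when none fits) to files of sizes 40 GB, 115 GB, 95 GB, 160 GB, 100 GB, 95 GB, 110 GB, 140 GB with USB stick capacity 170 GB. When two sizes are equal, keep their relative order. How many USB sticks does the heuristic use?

7

Sorted descending: 160, 140, 115, 110, 100, 95, 95, 40.
  160 → USB stick 1 (new)  [load 160/170]
  140 → USB stick 2 (new)  [load 140/170]
  115 → USB stick 3 (new)  [load 115/170]
  110 → USB stick 4 (new)  [load 110/170]
  100 → USB stick 5 (new)  [load 100/170]
  95 → USB stick 6 (new)  [load 95/170]
  95 → USB stick 7 (new)  [load 95/170]
  40 → USB stick 3  [load 155/170]
7 USB sticks opened.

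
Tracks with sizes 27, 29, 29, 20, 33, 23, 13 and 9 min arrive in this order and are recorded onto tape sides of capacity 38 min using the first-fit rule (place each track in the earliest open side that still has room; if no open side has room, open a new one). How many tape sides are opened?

  27 → side 1 (new)  [load 27/38]
  29 → side 2 (new)  [load 29/38]
  29 → side 3 (new)  [load 29/38]
  20 → side 4 (new)  [load 20/38]
  33 → side 5 (new)  [load 33/38]
  23 → side 6 (new)  [load 23/38]
  13 → side 4  [load 33/38]
  9 → side 1  [load 36/38]
6 tape sides opened.

6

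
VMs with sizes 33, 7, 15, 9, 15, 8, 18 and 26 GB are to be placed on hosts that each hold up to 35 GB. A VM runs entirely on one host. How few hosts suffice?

Total = 33 + 26 + 18 + 15 + 15 + 9 + 8 + 7 = 131 GB.
Lower bound: ⌈131/35⌉ = 4 hosts.
A packing using 4 hosts:
  host 1: 33 = 33
  host 2: 26 + 9 = 35
  host 3: 18 + 15 = 33
  host 4: 15 + 8 + 7 = 30
This matches the lower bound, so 4 is optimal.

4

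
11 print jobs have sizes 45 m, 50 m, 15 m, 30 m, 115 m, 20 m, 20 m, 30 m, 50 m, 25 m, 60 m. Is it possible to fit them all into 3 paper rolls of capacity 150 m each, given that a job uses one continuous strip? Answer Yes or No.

No

Total = 460 m; ⌈460/150⌉ = 4.
At least 4 paper rolls are required, but only 3 are allowed.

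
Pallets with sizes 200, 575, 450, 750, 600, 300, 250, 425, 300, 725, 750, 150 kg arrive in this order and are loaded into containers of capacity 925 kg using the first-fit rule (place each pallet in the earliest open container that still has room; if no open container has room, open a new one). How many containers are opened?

  200 → container 1 (new)  [load 200/925]
  575 → container 1  [load 775/925]
  450 → container 2 (new)  [load 450/925]
  750 → container 3 (new)  [load 750/925]
  600 → container 4 (new)  [load 600/925]
  300 → container 2  [load 750/925]
  250 → container 4  [load 850/925]
  425 → container 5 (new)  [load 425/925]
  300 → container 5  [load 725/925]
  725 → container 6 (new)  [load 725/925]
  750 → container 7 (new)  [load 750/925]
  150 → container 1  [load 925/925]
7 containers opened.

7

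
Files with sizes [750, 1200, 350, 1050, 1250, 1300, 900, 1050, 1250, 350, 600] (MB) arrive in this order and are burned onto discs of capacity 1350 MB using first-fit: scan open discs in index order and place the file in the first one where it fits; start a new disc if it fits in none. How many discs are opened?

  750 → disc 1 (new)  [load 750/1350]
  1200 → disc 2 (new)  [load 1200/1350]
  350 → disc 1  [load 1100/1350]
  1050 → disc 3 (new)  [load 1050/1350]
  1250 → disc 4 (new)  [load 1250/1350]
  1300 → disc 5 (new)  [load 1300/1350]
  900 → disc 6 (new)  [load 900/1350]
  1050 → disc 7 (new)  [load 1050/1350]
  1250 → disc 8 (new)  [load 1250/1350]
  350 → disc 6  [load 1250/1350]
  600 → disc 9 (new)  [load 600/1350]
9 discs opened.

9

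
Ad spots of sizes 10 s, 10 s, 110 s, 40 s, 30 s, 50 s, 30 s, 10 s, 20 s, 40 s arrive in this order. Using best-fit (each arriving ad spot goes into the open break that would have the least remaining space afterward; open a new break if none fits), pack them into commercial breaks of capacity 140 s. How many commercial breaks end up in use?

  10 → break 1 (new)  [load 10/140]
  10 → break 1  [load 20/140]
  110 → break 1  [load 130/140]
  40 → break 2 (new)  [load 40/140]
  30 → break 2  [load 70/140]
  50 → break 2  [load 120/140]
  30 → break 3 (new)  [load 30/140]
  10 → break 1  [load 140/140]
  20 → break 2  [load 140/140]
  40 → break 3  [load 70/140]
3 commercial breaks opened.

3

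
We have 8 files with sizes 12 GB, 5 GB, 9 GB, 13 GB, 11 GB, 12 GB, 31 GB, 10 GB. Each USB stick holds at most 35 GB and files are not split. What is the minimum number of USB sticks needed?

4

Total = 31 + 13 + 12 + 12 + 11 + 10 + 9 + 5 = 103 GB.
Lower bound: ⌈103/35⌉ = 3 USB sticks.
A packing using 4 USB sticks:
  USB stick 1: 31 = 31
  USB stick 2: 13 + 12 + 10 = 35
  USB stick 3: 12 + 11 + 9 = 32
  USB stick 4: 5 = 5
No arrangement into 3 USB sticks stays within capacity, so 4 is optimal.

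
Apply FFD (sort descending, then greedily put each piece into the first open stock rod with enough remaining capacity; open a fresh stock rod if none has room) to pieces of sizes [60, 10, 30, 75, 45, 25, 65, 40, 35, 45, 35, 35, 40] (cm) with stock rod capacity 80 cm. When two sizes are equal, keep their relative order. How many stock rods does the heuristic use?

Sorted descending: 75, 65, 60, 45, 45, 40, 40, 35, 35, 35, 30, 25, 10.
  75 → stock rod 1 (new)  [load 75/80]
  65 → stock rod 2 (new)  [load 65/80]
  60 → stock rod 3 (new)  [load 60/80]
  45 → stock rod 4 (new)  [load 45/80]
  45 → stock rod 5 (new)  [load 45/80]
  40 → stock rod 6 (new)  [load 40/80]
  40 → stock rod 6  [load 80/80]
  35 → stock rod 4  [load 80/80]
  35 → stock rod 5  [load 80/80]
  35 → stock rod 7 (new)  [load 35/80]
  30 → stock rod 7  [load 65/80]
  25 → stock rod 8 (new)  [load 25/80]
  10 → stock rod 2  [load 75/80]
8 stock rods opened.

8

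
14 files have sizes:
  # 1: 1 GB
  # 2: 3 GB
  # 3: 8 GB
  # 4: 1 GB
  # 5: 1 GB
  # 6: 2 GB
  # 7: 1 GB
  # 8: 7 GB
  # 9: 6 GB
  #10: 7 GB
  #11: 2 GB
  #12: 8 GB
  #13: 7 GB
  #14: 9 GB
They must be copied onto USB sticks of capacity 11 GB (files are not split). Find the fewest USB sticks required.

Total = 9 + 8 + 8 + 7 + 7 + 7 + 6 + 3 + 2 + 2 + 1 + 1 + 1 + 1 = 63 GB.
Lower bound: ⌈63/11⌉ = 6 USB sticks.
Also, 7 files each exceed 11/2 GB, and no two of those can share a USB stick, so at least 7 USB sticks are needed.
A packing using 7 USB sticks:
  USB stick 1: 9 + 2 = 11
  USB stick 2: 8 + 3 = 11
  USB stick 3: 8 + 2 + 1 = 11
  USB stick 4: 7 + 1 + 1 + 1 = 10
  USB stick 5: 7 = 7
  USB stick 6: 7 = 7
  USB stick 7: 6 = 6
This matches the lower bound, so 7 is optimal.

7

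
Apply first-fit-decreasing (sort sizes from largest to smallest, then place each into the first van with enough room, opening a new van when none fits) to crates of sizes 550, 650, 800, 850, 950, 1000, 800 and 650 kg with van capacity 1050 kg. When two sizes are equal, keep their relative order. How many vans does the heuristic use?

8

Sorted descending: 1000, 950, 850, 800, 800, 650, 650, 550.
  1000 → van 1 (new)  [load 1000/1050]
  950 → van 2 (new)  [load 950/1050]
  850 → van 3 (new)  [load 850/1050]
  800 → van 4 (new)  [load 800/1050]
  800 → van 5 (new)  [load 800/1050]
  650 → van 6 (new)  [load 650/1050]
  650 → van 7 (new)  [load 650/1050]
  550 → van 8 (new)  [load 550/1050]
8 vans opened.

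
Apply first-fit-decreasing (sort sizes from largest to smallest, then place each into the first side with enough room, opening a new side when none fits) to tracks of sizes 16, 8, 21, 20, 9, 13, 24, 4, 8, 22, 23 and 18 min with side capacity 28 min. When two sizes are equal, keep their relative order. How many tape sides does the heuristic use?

Sorted descending: 24, 23, 22, 21, 20, 18, 16, 13, 9, 8, 8, 4.
  24 → side 1 (new)  [load 24/28]
  23 → side 2 (new)  [load 23/28]
  22 → side 3 (new)  [load 22/28]
  21 → side 4 (new)  [load 21/28]
  20 → side 5 (new)  [load 20/28]
  18 → side 6 (new)  [load 18/28]
  16 → side 7 (new)  [load 16/28]
  13 → side 8 (new)  [load 13/28]
  9 → side 6  [load 27/28]
  8 → side 5  [load 28/28]
  8 → side 7  [load 24/28]
  4 → side 1  [load 28/28]
8 tape sides opened.

8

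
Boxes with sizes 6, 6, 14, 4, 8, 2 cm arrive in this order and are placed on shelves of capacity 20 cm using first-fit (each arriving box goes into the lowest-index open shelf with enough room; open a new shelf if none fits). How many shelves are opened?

3

  6 → shelf 1 (new)  [load 6/20]
  6 → shelf 1  [load 12/20]
  14 → shelf 2 (new)  [load 14/20]
  4 → shelf 1  [load 16/20]
  8 → shelf 3 (new)  [load 8/20]
  2 → shelf 1  [load 18/20]
3 shelves opened.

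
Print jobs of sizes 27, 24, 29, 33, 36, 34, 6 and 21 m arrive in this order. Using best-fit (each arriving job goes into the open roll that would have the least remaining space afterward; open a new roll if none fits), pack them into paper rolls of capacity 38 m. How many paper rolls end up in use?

7

  27 → roll 1 (new)  [load 27/38]
  24 → roll 2 (new)  [load 24/38]
  29 → roll 3 (new)  [load 29/38]
  33 → roll 4 (new)  [load 33/38]
  36 → roll 5 (new)  [load 36/38]
  34 → roll 6 (new)  [load 34/38]
  6 → roll 3  [load 35/38]
  21 → roll 7 (new)  [load 21/38]
7 paper rolls opened.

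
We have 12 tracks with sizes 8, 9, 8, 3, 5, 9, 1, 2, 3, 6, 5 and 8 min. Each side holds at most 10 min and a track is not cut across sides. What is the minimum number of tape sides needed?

8

Total = 9 + 9 + 8 + 8 + 8 + 6 + 5 + 5 + 3 + 3 + 2 + 1 = 67 min.
Lower bound: ⌈67/10⌉ = 7 tape sides.
A packing using 8 tape sides:
  side 1: 9 + 1 = 10
  side 2: 9 = 9
  side 3: 8 + 2 = 10
  side 4: 8 = 8
  side 5: 8 = 8
  side 6: 6 + 3 = 9
  side 7: 5 + 5 = 10
  side 8: 3 = 3
No arrangement into 7 tape sides stays within capacity, so 8 is optimal.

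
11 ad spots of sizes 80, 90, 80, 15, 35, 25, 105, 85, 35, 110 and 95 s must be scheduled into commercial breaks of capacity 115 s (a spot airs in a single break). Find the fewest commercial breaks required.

7

Total = 110 + 105 + 95 + 90 + 85 + 80 + 80 + 35 + 35 + 25 + 15 = 755 s.
Lower bound: ⌈755/115⌉ = 7 commercial breaks.
A packing using 7 commercial breaks:
  break 1: 110 = 110
  break 2: 105 = 105
  break 3: 95 + 15 = 110
  break 4: 90 + 25 = 115
  break 5: 85 = 85
  break 6: 80 + 35 = 115
  break 7: 80 + 35 = 115
This matches the lower bound, so 7 is optimal.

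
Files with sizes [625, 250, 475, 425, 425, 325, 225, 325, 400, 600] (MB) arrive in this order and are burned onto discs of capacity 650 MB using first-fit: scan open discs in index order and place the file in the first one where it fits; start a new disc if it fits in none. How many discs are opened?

8

  625 → disc 1 (new)  [load 625/650]
  250 → disc 2 (new)  [load 250/650]
  475 → disc 3 (new)  [load 475/650]
  425 → disc 4 (new)  [load 425/650]
  425 → disc 5 (new)  [load 425/650]
  325 → disc 2  [load 575/650]
  225 → disc 4  [load 650/650]
  325 → disc 6 (new)  [load 325/650]
  400 → disc 7 (new)  [load 400/650]
  600 → disc 8 (new)  [load 600/650]
8 discs opened.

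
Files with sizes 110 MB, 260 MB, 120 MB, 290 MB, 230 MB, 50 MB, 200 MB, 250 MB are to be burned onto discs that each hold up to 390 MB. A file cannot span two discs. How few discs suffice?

Total = 290 + 260 + 250 + 230 + 200 + 120 + 110 + 50 = 1510 MB.
Lower bound: ⌈1510/390⌉ = 4 discs.
Also, 5 files each exceed 195 MB, and no two of those can share a disc, so at least 5 discs are needed.
A packing using 5 discs:
  disc 1: 290 + 50 = 340
  disc 2: 260 + 120 = 380
  disc 3: 250 + 110 = 360
  disc 4: 230 = 230
  disc 5: 200 = 200
This matches the lower bound, so 5 is optimal.

5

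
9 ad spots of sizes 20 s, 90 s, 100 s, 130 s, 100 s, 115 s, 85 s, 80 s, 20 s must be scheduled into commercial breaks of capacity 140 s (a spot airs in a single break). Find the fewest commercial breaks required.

7

Total = 130 + 115 + 100 + 100 + 90 + 85 + 80 + 20 + 20 = 740 s.
Lower bound: ⌈740/140⌉ = 6 commercial breaks.
Also, 7 ad spots each exceed 70 s, and no two of those can share a break, so at least 7 commercial breaks are needed.
A packing using 7 commercial breaks:
  break 1: 130 = 130
  break 2: 115 + 20 = 135
  break 3: 100 + 20 = 120
  break 4: 100 = 100
  break 5: 90 = 90
  break 6: 85 = 85
  break 7: 80 = 80
This matches the lower bound, so 7 is optimal.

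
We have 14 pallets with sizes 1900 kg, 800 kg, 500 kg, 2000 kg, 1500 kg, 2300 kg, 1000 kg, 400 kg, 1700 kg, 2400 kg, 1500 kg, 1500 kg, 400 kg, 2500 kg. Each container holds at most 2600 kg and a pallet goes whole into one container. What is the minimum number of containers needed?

Total = 2500 + 2400 + 2300 + 2000 + 1900 + 1700 + 1500 + 1500 + 1500 + 1000 + 800 + 500 + 400 + 400 = 20400 kg.
Lower bound: ⌈20400/2600⌉ = 8 containers.
Also, 9 pallets each exceed 1300 kg, and no two of those can share a container, so at least 9 containers are needed.
A packing using 9 containers:
  container 1: 2500 = 2500
  container 2: 2400 = 2400
  container 3: 2300 = 2300
  container 4: 2000 + 500 = 2500
  container 5: 1900 + 400 = 2300
  container 6: 1700 + 800 = 2500
  container 7: 1500 + 1000 = 2500
  container 8: 1500 + 400 = 1900
  container 9: 1500 = 1500
This matches the lower bound, so 9 is optimal.

9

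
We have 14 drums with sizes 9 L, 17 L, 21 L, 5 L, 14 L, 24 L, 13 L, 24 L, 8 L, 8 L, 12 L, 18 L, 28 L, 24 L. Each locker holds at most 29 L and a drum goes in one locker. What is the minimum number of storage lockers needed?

Total = 28 + 24 + 24 + 24 + 21 + 18 + 17 + 14 + 13 + 12 + 9 + 8 + 8 + 5 = 225 L.
Lower bound: ⌈225/29⌉ = 8 storage lockers.
A packing using 9 storage lockers:
  locker 1: 28 = 28
  locker 2: 24 + 5 = 29
  locker 3: 24 = 24
  locker 4: 24 = 24
  locker 5: 21 + 8 = 29
  locker 6: 18 + 9 = 27
  locker 7: 17 + 12 = 29
  locker 8: 14 + 13 = 27
  locker 9: 8 = 8
No arrangement into 8 storage lockers stays within capacity, so 9 is optimal.

9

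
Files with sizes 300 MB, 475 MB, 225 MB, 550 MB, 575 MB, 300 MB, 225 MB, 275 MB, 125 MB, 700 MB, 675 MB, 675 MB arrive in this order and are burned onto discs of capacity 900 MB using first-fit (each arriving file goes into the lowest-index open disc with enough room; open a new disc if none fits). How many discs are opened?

7

  300 → disc 1 (new)  [load 300/900]
  475 → disc 1  [load 775/900]
  225 → disc 2 (new)  [load 225/900]
  550 → disc 2  [load 775/900]
  575 → disc 3 (new)  [load 575/900]
  300 → disc 3  [load 875/900]
  225 → disc 4 (new)  [load 225/900]
  275 → disc 4  [load 500/900]
  125 → disc 1  [load 900/900]
  700 → disc 5 (new)  [load 700/900]
  675 → disc 6 (new)  [load 675/900]
  675 → disc 7 (new)  [load 675/900]
7 discs opened.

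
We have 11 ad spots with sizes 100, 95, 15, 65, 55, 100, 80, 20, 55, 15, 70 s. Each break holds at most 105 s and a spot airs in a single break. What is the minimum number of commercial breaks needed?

Total = 100 + 100 + 95 + 80 + 70 + 65 + 55 + 55 + 20 + 15 + 15 = 670 s.
Lower bound: ⌈670/105⌉ = 7 commercial breaks.
Also, 8 ad spots each exceed 105/2 s, and no two of those can share a break, so at least 8 commercial breaks are needed.
A packing using 8 commercial breaks:
  break 1: 100 = 100
  break 2: 100 = 100
  break 3: 95 = 95
  break 4: 80 + 20 = 100
  break 5: 70 + 15 + 15 = 100
  break 6: 65 = 65
  break 7: 55 = 55
  break 8: 55 = 55
This matches the lower bound, so 8 is optimal.

8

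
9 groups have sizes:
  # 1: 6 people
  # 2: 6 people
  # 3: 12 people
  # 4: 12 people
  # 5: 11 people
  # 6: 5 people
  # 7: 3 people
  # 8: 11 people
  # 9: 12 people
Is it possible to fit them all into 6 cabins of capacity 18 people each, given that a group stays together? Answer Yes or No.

A valid assignment using 5 cabins:
  cabin 1: 12 + 6 = 18
  cabin 2: 12 + 6 = 18
  cabin 3: 12 + 5 = 17
  cabin 4: 11 + 3 = 14
  cabin 5: 11 = 11
That uses only 5 ≤ 6, so 6 cabins are enough.

Yes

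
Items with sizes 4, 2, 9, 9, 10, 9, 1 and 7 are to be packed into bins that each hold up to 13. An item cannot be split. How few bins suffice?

Total = 10 + 9 + 9 + 9 + 7 + 4 + 2 + 1 = 51.
Lower bound: ⌈51/13⌉ = 4 bins.
Also, 5 items each exceed 13/2, and no two of those can share a bin, so at least 5 bins are needed.
A packing using 5 bins:
  bin 1: 10 + 2 + 1 = 13
  bin 2: 9 + 4 = 13
  bin 3: 9 = 9
  bin 4: 9 = 9
  bin 5: 7 = 7
This matches the lower bound, so 5 is optimal.

5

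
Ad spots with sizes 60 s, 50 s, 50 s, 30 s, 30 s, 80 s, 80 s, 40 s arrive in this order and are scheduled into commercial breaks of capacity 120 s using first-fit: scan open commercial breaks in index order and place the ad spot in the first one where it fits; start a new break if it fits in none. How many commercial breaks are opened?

  60 → break 1 (new)  [load 60/120]
  50 → break 1  [load 110/120]
  50 → break 2 (new)  [load 50/120]
  30 → break 2  [load 80/120]
  30 → break 2  [load 110/120]
  80 → break 3 (new)  [load 80/120]
  80 → break 4 (new)  [load 80/120]
  40 → break 3  [load 120/120]
4 commercial breaks opened.

4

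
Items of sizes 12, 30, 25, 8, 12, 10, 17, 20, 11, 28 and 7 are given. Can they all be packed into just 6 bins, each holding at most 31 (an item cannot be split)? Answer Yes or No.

Total = 180; ⌈180/31⌉ = 6.
The bound of 6 does not rule out 6, but exhaustive search shows no assignment into 6 bins of capacity 31 exists — the minimum is 7.

No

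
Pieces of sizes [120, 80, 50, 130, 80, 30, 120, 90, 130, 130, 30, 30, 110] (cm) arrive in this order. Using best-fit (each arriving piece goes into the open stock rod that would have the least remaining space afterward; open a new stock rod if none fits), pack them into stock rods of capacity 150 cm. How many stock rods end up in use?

  120 → stock rod 1 (new)  [load 120/150]
  80 → stock rod 2 (new)  [load 80/150]
  50 → stock rod 2  [load 130/150]
  130 → stock rod 3 (new)  [load 130/150]
  80 → stock rod 4 (new)  [load 80/150]
  30 → stock rod 1  [load 150/150]
  120 → stock rod 5 (new)  [load 120/150]
  90 → stock rod 6 (new)  [load 90/150]
  130 → stock rod 7 (new)  [load 130/150]
  130 → stock rod 8 (new)  [load 130/150]
  30 → stock rod 5  [load 150/150]
  30 → stock rod 6  [load 120/150]
  110 → stock rod 9 (new)  [load 110/150]
9 stock rods opened.

9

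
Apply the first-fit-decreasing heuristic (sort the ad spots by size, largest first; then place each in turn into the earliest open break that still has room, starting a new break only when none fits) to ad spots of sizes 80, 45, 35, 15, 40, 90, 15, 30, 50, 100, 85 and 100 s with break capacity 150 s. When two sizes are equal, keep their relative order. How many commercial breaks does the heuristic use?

Sorted descending: 100, 100, 90, 85, 80, 50, 45, 40, 35, 30, 15, 15.
  100 → break 1 (new)  [load 100/150]
  100 → break 2 (new)  [load 100/150]
  90 → break 3 (new)  [load 90/150]
  85 → break 4 (new)  [load 85/150]
  80 → break 5 (new)  [load 80/150]
  50 → break 1  [load 150/150]
  45 → break 2  [load 145/150]
  40 → break 3  [load 130/150]
  35 → break 4  [load 120/150]
  30 → break 4  [load 150/150]
  15 → break 3  [load 145/150]
  15 → break 5  [load 95/150]
5 commercial breaks opened.

5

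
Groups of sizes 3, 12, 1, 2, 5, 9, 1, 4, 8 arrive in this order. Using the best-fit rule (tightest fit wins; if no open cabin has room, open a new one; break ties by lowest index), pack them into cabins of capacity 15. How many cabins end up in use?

4

  3 → cabin 1 (new)  [load 3/15]
  12 → cabin 1  [load 15/15]
  1 → cabin 2 (new)  [load 1/15]
  2 → cabin 2  [load 3/15]
  5 → cabin 2  [load 8/15]
  9 → cabin 3 (new)  [load 9/15]
  1 → cabin 3  [load 10/15]
  4 → cabin 3  [load 14/15]
  8 → cabin 4 (new)  [load 8/15]
4 cabins opened.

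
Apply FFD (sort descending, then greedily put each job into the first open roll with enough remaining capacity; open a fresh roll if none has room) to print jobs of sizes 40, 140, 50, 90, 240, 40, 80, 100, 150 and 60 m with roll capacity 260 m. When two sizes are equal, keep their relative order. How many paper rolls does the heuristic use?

5

Sorted descending: 240, 150, 140, 100, 90, 80, 60, 50, 40, 40.
  240 → roll 1 (new)  [load 240/260]
  150 → roll 2 (new)  [load 150/260]
  140 → roll 3 (new)  [load 140/260]
  100 → roll 2  [load 250/260]
  90 → roll 3  [load 230/260]
  80 → roll 4 (new)  [load 80/260]
  60 → roll 4  [load 140/260]
  50 → roll 4  [load 190/260]
  40 → roll 4  [load 230/260]
  40 → roll 5 (new)  [load 40/260]
5 paper rolls opened.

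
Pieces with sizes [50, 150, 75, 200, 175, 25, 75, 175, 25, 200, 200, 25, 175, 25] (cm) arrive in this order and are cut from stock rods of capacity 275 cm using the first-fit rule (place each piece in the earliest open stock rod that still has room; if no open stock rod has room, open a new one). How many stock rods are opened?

7

  50 → stock rod 1 (new)  [load 50/275]
  150 → stock rod 1  [load 200/275]
  75 → stock rod 1  [load 275/275]
  200 → stock rod 2 (new)  [load 200/275]
  175 → stock rod 3 (new)  [load 175/275]
  25 → stock rod 2  [load 225/275]
  75 → stock rod 3  [load 250/275]
  175 → stock rod 4 (new)  [load 175/275]
  25 → stock rod 2  [load 250/275]
  200 → stock rod 5 (new)  [load 200/275]
  200 → stock rod 6 (new)  [load 200/275]
  25 → stock rod 2  [load 275/275]
  175 → stock rod 7 (new)  [load 175/275]
  25 → stock rod 3  [load 275/275]
7 stock rods opened.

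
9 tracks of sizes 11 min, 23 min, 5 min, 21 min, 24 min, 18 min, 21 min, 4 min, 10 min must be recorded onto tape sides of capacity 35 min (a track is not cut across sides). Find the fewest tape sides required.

Total = 24 + 23 + 21 + 21 + 18 + 11 + 10 + 5 + 4 = 137 min.
Lower bound: ⌈137/35⌉ = 4 tape sides.
Also, 5 tracks each exceed 35/2 min, and no two of those can share a side, so at least 5 tape sides are needed.
A packing using 5 tape sides:
  side 1: 24 + 11 = 35
  side 2: 23 + 10 = 33
  side 3: 21 + 5 + 4 = 30
  side 4: 21 = 21
  side 5: 18 = 18
This matches the lower bound, so 5 is optimal.

5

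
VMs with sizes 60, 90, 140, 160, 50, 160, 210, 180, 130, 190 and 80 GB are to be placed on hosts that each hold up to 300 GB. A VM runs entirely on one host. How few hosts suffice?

Total = 210 + 190 + 180 + 160 + 160 + 140 + 130 + 90 + 80 + 60 + 50 = 1450 GB.
Lower bound: ⌈1450/300⌉ = 5 hosts.
A packing using 5 hosts:
  host 1: 210 + 90 = 300
  host 2: 190 + 80 = 270
  host 3: 180 + 60 + 50 = 290
  host 4: 160 + 140 = 300
  host 5: 160 + 130 = 290
This matches the lower bound, so 5 is optimal.

5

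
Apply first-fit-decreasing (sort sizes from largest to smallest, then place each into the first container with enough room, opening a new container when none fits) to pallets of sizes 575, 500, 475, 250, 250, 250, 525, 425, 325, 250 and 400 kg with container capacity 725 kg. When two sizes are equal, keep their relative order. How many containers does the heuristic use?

Sorted descending: 575, 525, 500, 475, 425, 400, 325, 250, 250, 250, 250.
  575 → container 1 (new)  [load 575/725]
  525 → container 2 (new)  [load 525/725]
  500 → container 3 (new)  [load 500/725]
  475 → container 4 (new)  [load 475/725]
  425 → container 5 (new)  [load 425/725]
  400 → container 6 (new)  [load 400/725]
  325 → container 6  [load 725/725]
  250 → container 4  [load 725/725]
  250 → container 5  [load 675/725]
  250 → container 7 (new)  [load 250/725]
  250 → container 7  [load 500/725]
7 containers opened.

7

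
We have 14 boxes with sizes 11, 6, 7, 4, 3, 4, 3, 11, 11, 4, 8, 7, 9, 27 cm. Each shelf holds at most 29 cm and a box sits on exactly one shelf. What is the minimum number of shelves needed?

Total = 27 + 11 + 11 + 11 + 9 + 8 + 7 + 7 + 6 + 4 + 4 + 4 + 3 + 3 = 115 cm.
Lower bound: ⌈115/29⌉ = 4 shelves.
A packing using 5 shelves:
  shelf 1: 27 = 27
  shelf 2: 11 + 11 + 7 = 29
  shelf 3: 11 + 9 + 8 = 28
  shelf 4: 7 + 6 + 4 + 4 + 4 + 3 = 28
  shelf 5: 3 = 3
No arrangement into 4 shelves stays within capacity, so 5 is optimal.

5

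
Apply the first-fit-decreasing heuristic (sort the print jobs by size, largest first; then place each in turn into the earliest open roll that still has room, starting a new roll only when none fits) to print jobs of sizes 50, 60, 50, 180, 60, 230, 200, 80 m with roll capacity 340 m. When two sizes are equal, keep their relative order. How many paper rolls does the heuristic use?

3

Sorted descending: 230, 200, 180, 80, 60, 60, 50, 50.
  230 → roll 1 (new)  [load 230/340]
  200 → roll 2 (new)  [load 200/340]
  180 → roll 3 (new)  [load 180/340]
  80 → roll 1  [load 310/340]
  60 → roll 2  [load 260/340]
  60 → roll 2  [load 320/340]
  50 → roll 3  [load 230/340]
  50 → roll 3  [load 280/340]
3 paper rolls opened.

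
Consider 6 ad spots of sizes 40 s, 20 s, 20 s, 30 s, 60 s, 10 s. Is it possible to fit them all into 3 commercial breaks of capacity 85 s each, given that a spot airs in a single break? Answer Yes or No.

Yes

A valid assignment using 3 commercial breaks:
  break 1: 60 + 20 = 80
  break 2: 40 + 30 + 10 = 80
  break 3: 20 = 20
Every load is within 85 s, so 3 commercial breaks suffice.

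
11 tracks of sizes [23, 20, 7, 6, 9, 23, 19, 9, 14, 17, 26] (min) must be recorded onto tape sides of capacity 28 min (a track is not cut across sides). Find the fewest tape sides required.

Total = 26 + 23 + 23 + 20 + 19 + 17 + 14 + 9 + 9 + 7 + 6 = 173 min.
Lower bound: ⌈173/28⌉ = 7 tape sides.
A packing using 7 tape sides:
  side 1: 26 = 26
  side 2: 23 = 23
  side 3: 23 = 23
  side 4: 20 + 7 = 27
  side 5: 19 + 9 = 28
  side 6: 17 + 9 = 26
  side 7: 14 + 6 = 20
This matches the lower bound, so 7 is optimal.

7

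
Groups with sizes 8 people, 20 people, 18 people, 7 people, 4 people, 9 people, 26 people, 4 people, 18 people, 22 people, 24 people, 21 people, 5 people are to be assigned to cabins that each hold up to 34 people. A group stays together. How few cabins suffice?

Total = 26 + 24 + 22 + 21 + 20 + 18 + 18 + 9 + 8 + 7 + 5 + 4 + 4 = 186 people.
Lower bound: ⌈186/34⌉ = 6 cabins.
Also, 7 groups each exceed 17 people, and no two of those can share a cabin, so at least 7 cabins are needed.
A packing using 7 cabins:
  cabin 1: 26 + 8 = 34
  cabin 2: 24 + 9 = 33
  cabin 3: 22 + 7 + 5 = 34
  cabin 4: 21 + 4 + 4 = 29
  cabin 5: 20 = 20
  cabin 6: 18 = 18
  cabin 7: 18 = 18
This matches the lower bound, so 7 is optimal.

7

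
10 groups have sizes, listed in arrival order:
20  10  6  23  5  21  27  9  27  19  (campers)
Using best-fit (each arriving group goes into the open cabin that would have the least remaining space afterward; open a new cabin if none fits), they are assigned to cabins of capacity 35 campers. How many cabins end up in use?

6

  20 → cabin 1 (new)  [load 20/35]
  10 → cabin 1  [load 30/35]
  6 → cabin 2 (new)  [load 6/35]
  23 → cabin 2  [load 29/35]
  5 → cabin 1  [load 35/35]
  21 → cabin 3 (new)  [load 21/35]
  27 → cabin 4 (new)  [load 27/35]
  9 → cabin 3  [load 30/35]
  27 → cabin 5 (new)  [load 27/35]
  19 → cabin 6 (new)  [load 19/35]
6 cabins opened.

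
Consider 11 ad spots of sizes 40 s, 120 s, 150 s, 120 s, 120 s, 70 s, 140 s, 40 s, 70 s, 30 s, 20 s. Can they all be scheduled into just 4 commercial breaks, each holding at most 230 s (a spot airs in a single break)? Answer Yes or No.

Total = 920 s; ⌈920/230⌉ = 4.
5 ad spots each exceed half the capacity and cannot share a break, forcing at least 5 commercial breaks.
At least 5 commercial breaks are required, but only 4 are allowed.

No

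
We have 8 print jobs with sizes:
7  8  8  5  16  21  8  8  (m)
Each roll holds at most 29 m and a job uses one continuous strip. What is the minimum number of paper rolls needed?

Total = 21 + 16 + 8 + 8 + 8 + 8 + 7 + 5 = 81 m.
Lower bound: ⌈81/29⌉ = 3 paper rolls.
A packing using 3 paper rolls:
  roll 1: 21 + 8 = 29
  roll 2: 16 + 8 + 5 = 29
  roll 3: 8 + 8 + 7 = 23
This matches the lower bound, so 3 is optimal.

3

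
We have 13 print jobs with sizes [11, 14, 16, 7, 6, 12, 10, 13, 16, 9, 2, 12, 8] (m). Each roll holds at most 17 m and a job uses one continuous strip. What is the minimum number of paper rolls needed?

Total = 16 + 16 + 14 + 13 + 12 + 12 + 11 + 10 + 9 + 8 + 7 + 6 + 2 = 136 m.
Lower bound: ⌈136/17⌉ = 8 paper rolls.
Also, 9 print jobs each exceed 17/2 m, and no two of those can share a roll, so at least 9 paper rolls are needed.
A packing using 9 paper rolls:
  roll 1: 16 = 16
  roll 2: 16 = 16
  roll 3: 14 + 2 = 16
  roll 4: 13 = 13
  roll 5: 12 = 12
  roll 6: 12 = 12
  roll 7: 11 + 6 = 17
  roll 8: 10 + 7 = 17
  roll 9: 9 + 8 = 17
This matches the lower bound, so 9 is optimal.

9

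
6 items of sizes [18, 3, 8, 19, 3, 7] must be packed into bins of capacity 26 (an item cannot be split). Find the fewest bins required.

Total = 19 + 18 + 8 + 7 + 3 + 3 = 58.
Lower bound: ⌈58/26⌉ = 3 bins.
A packing using 3 bins:
  bin 1: 19 + 7 = 26
  bin 2: 18 + 8 = 26
  bin 3: 3 + 3 = 6
This matches the lower bound, so 3 is optimal.

3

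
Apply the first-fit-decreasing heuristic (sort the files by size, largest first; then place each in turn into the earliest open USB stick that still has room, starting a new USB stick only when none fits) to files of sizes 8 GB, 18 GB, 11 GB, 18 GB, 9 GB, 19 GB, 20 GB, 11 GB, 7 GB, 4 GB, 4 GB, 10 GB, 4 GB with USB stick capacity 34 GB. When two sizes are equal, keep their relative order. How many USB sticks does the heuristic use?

Sorted descending: 20, 19, 18, 18, 11, 11, 10, 9, 8, 7, 4, 4, 4.
  20 → USB stick 1 (new)  [load 20/34]
  19 → USB stick 2 (new)  [load 19/34]
  18 → USB stick 3 (new)  [load 18/34]
  18 → USB stick 4 (new)  [load 18/34]
  11 → USB stick 1  [load 31/34]
  11 → USB stick 2  [load 30/34]
  10 → USB stick 3  [load 28/34]
  9 → USB stick 4  [load 27/34]
  8 → USB stick 5 (new)  [load 8/34]
  7 → USB stick 4  [load 34/34]
  4 → USB stick 2  [load 34/34]
  4 → USB stick 3  [load 32/34]
  4 → USB stick 5  [load 12/34]
5 USB sticks opened.

5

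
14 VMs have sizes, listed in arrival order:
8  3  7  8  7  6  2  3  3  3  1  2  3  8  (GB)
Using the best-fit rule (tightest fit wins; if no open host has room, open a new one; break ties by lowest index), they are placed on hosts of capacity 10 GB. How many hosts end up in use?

  8 → host 1 (new)  [load 8/10]
  3 → host 2 (new)  [load 3/10]
  7 → host 2  [load 10/10]
  8 → host 3 (new)  [load 8/10]
  7 → host 4 (new)  [load 7/10]
  6 → host 5 (new)  [load 6/10]
  2 → host 1  [load 10/10]
  3 → host 4  [load 10/10]
  3 → host 5  [load 9/10]
  3 → host 6 (new)  [load 3/10]
  1 → host 5  [load 10/10]
  2 → host 3  [load 10/10]
  3 → host 6  [load 6/10]
  8 → host 7 (new)  [load 8/10]
7 hosts opened.

7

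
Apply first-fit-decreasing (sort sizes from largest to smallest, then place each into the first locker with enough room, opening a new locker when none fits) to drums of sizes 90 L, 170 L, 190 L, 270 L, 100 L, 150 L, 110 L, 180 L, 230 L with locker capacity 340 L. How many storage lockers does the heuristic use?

5

Sorted descending: 270, 230, 190, 180, 170, 150, 110, 100, 90.
  270 → locker 1 (new)  [load 270/340]
  230 → locker 2 (new)  [load 230/340]
  190 → locker 3 (new)  [load 190/340]
  180 → locker 4 (new)  [load 180/340]
  170 → locker 5 (new)  [load 170/340]
  150 → locker 3  [load 340/340]
  110 → locker 2  [load 340/340]
  100 → locker 4  [load 280/340]
  90 → locker 5  [load 260/340]
5 storage lockers opened.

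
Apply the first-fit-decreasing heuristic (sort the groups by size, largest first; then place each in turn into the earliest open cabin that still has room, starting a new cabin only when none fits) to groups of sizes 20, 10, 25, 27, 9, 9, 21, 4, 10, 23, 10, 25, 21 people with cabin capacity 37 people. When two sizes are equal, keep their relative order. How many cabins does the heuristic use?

7

Sorted descending: 27, 25, 25, 23, 21, 21, 20, 10, 10, 10, 9, 9, 4.
  27 → cabin 1 (new)  [load 27/37]
  25 → cabin 2 (new)  [load 25/37]
  25 → cabin 3 (new)  [load 25/37]
  23 → cabin 4 (new)  [load 23/37]
  21 → cabin 5 (new)  [load 21/37]
  21 → cabin 6 (new)  [load 21/37]
  20 → cabin 7 (new)  [load 20/37]
  10 → cabin 1  [load 37/37]
  10 → cabin 2  [load 35/37]
  10 → cabin 3  [load 35/37]
  9 → cabin 4  [load 32/37]
  9 → cabin 5  [load 30/37]
  4 → cabin 4  [load 36/37]
7 cabins opened.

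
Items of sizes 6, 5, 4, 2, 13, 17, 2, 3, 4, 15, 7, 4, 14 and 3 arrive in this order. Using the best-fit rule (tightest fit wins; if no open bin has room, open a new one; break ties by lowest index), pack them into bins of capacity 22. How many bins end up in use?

5

  6 → bin 1 (new)  [load 6/22]
  5 → bin 1  [load 11/22]
  4 → bin 1  [load 15/22]
  2 → bin 1  [load 17/22]
  13 → bin 2 (new)  [load 13/22]
  17 → bin 3 (new)  [load 17/22]
  2 → bin 1  [load 19/22]
  3 → bin 1  [load 22/22]
  4 → bin 3  [load 21/22]
  15 → bin 4 (new)  [load 15/22]
  7 → bin 4  [load 22/22]
  4 → bin 2  [load 17/22]
  14 → bin 5 (new)  [load 14/22]
  3 → bin 2  [load 20/22]
5 bins opened.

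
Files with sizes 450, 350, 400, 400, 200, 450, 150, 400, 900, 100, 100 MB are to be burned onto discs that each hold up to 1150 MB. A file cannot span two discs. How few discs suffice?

4

Total = 900 + 450 + 450 + 400 + 400 + 400 + 350 + 200 + 150 + 100 + 100 = 3900 MB.
Lower bound: ⌈3900/1150⌉ = 4 discs.
A packing using 4 discs:
  disc 1: 900 + 200 = 1100
  disc 2: 450 + 450 + 150 + 100 = 1150
  disc 3: 400 + 400 + 350 = 1150
  disc 4: 400 + 100 = 500
This matches the lower bound, so 4 is optimal.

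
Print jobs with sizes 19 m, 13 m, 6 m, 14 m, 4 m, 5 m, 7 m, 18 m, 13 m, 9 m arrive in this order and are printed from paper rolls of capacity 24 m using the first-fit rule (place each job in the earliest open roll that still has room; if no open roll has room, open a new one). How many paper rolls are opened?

  19 → roll 1 (new)  [load 19/24]
  13 → roll 2 (new)  [load 13/24]
  6 → roll 2  [load 19/24]
  14 → roll 3 (new)  [load 14/24]
  4 → roll 1  [load 23/24]
  5 → roll 2  [load 24/24]
  7 → roll 3  [load 21/24]
  18 → roll 4 (new)  [load 18/24]
  13 → roll 5 (new)  [load 13/24]
  9 → roll 5  [load 22/24]
5 paper rolls opened.

5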